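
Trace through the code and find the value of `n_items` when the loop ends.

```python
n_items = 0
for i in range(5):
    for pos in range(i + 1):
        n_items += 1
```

Let's trace through this code step by step.

Initialize: n_items = 0
Entering loop: for i in range(5):
After iteration 1: i = 0, n_items = 1, pos = 0
After iteration 2: i = 1, n_items = 3, pos = 1
After iteration 3: i = 2, n_items = 6, pos = 2
After iteration 4: i = 3, n_items = 10, pos = 3
After iteration 5: i = 4, n_items = 15, pos = 4
Loop ends.

Final answer: 15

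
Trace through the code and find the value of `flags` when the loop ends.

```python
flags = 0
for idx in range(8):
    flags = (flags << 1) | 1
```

Let's trace through this code step by step.

Initialize: flags = 0
Entering loop: for idx in range(8):
After iteration 1: idx = 0, flags = 1
After iteration 2: idx = 1, flags = 3
After iteration 3: idx = 2, flags = 7
After iteration 4: idx = 3, flags = 15
After iteration 5: idx = 4, flags = 31
After iteration 6: idx = 5, flags = 63
After iteration 7: idx = 6, flags = 127
After iteration 8: idx = 7, flags = 255
Loop ends.

Final answer: 255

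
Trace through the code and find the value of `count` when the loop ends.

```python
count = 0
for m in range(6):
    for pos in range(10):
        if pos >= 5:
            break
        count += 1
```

Let's trace through this code step by step.

Initialize: count = 0
Entering loop: for m in range(6):
After iteration 1: m = 0, count = 5
After iteration 2: m = 1, count = 10
After iteration 3: m = 2, count = 15
After iteration 4: m = 3, count = 20
After iteration 5: m = 4, count = 25
After iteration 6: m = 5, count = 30
Loop ends.

Final answer: 30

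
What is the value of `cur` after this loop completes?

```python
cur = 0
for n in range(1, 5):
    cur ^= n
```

Let's trace through this code step by step.

Initialize: cur = 0
Entering loop: for n in range(1, 5):
After iteration 1: n = 1, cur = 1
After iteration 2: n = 2, cur = 3
After iteration 3: n = 3, cur = 0
After iteration 4: n = 4, cur = 4
Loop ends.

Final answer: 4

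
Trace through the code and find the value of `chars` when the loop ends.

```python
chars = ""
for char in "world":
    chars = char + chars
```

Let's trace through this code step by step.

Initialize: chars = ''
Entering loop: for char in "world":
After iteration 1: char = 'w', chars = 'w'
After iteration 2: char = 'o', chars = 'ow'
After iteration 3: char = 'r', chars = 'row'
After iteration 4: char = 'l', chars = 'lrow'
After iteration 5: char = 'd', chars = 'dlrow'
Loop ends.

Final answer: 'dlrow'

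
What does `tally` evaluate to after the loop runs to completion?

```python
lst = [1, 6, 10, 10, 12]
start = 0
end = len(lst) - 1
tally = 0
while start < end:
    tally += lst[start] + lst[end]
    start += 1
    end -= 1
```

Let's trace through this code step by step.

Initialize: lst = [1, 6, 10, 10, 12]
Initialize: start = 0
Initialize: end = 4
Initialize: tally = 0
Entering loop: while start < end:
After iteration 1: start = 1, end = 3, tally = 13
After iteration 2: start = 2, end = 2, tally = 29
Loop ends.

Final answer: 29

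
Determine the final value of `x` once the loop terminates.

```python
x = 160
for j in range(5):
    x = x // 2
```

Let's trace through this code step by step.

Initialize: x = 160
Entering loop: for j in range(5):
After iteration 1: j = 0, x = 80
After iteration 2: j = 1, x = 40
After iteration 3: j = 2, x = 20
After iteration 4: j = 3, x = 10
After iteration 5: j = 4, x = 5
Loop ends.

Final answer: 5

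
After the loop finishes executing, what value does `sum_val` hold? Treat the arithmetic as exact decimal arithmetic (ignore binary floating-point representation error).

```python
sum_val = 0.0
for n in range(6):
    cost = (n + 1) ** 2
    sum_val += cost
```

Let's trace through this code step by step.

Initialize: sum_val = 0.0
Entering loop: for n in range(6):
After iteration 1: n = 0, sum_val = 1.0, cost = 1
After iteration 2: n = 1, sum_val = 5.0, cost = 4
After iteration 3: n = 2, sum_val = 14.0, cost = 9
After iteration 4: n = 3, sum_val = 30.0, cost = 16
After iteration 5: n = 4, sum_val = 55.0, cost = 25
After iteration 6: n = 5, sum_val = 91.0, cost = 36
Loop ends.

Final answer: 91.0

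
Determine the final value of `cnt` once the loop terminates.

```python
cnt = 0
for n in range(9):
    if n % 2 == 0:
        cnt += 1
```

Let's trace through this code step by step.

Initialize: cnt = 0
Entering loop: for n in range(9):
After iteration 1: n = 0, cnt = 1
After iteration 2: n = 1, cnt = 1
After iteration 3: n = 2, cnt = 2
After iteration 4: n = 3, cnt = 2
After iteration 5: n = 4, cnt = 3
After iteration 6: n = 5, cnt = 3
After iteration 7: n = 6, cnt = 4
After iteration 8: n = 7, cnt = 4
After iteration 9: n = 8, cnt = 5
Loop ends.

Final answer: 5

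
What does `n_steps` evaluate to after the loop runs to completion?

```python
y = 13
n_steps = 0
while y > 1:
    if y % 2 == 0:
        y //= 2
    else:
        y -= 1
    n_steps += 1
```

Let's trace through this code step by step.

Initialize: y = 13
Initialize: n_steps = 0
Entering loop: while y > 1:
After iteration 1: y = 12, n_steps = 1
After iteration 2: y = 6, n_steps = 2
After iteration 3: y = 3, n_steps = 3
After iteration 4: y = 2, n_steps = 4
After iteration 5: y = 1, n_steps = 5
Loop ends.

Final answer: 5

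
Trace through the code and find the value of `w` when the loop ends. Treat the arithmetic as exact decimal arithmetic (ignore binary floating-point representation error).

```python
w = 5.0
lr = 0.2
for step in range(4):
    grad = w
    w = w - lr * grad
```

Let's trace through this code step by step.

Initialize: w = 5.0
Initialize: lr = 0.2
Entering loop: for step in range(4):
After iteration 1: step = 0, w = 4.0, grad = 5.0
After iteration 2: step = 1, w = 3.2, grad = 4.0
After iteration 3: step = 2, w = 2.56, grad = 3.2
After iteration 4: step = 3, w = 2.048, grad = 2.56
Loop ends.

Final answer: 2.048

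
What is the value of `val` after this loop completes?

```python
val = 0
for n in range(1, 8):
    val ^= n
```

Let's trace through this code step by step.

Initialize: val = 0
Entering loop: for n in range(1, 8):
After iteration 1: n = 1, val = 1
After iteration 2: n = 2, val = 3
After iteration 3: n = 3, val = 0
After iteration 4: n = 4, val = 4
After iteration 5: n = 5, val = 1
After iteration 6: n = 6, val = 7
After iteration 7: n = 7, val = 0
Loop ends.

Final answer: 0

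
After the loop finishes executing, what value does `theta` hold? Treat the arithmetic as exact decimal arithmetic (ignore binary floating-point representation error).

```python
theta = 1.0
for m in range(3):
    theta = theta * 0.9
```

Let's trace through this code step by step.

Initialize: theta = 1.0
Entering loop: for m in range(3):
After iteration 1: m = 0, theta = 0.9
After iteration 2: m = 1, theta = 0.81
After iteration 3: m = 2, theta = 0.729
Loop ends.

Final answer: 0.729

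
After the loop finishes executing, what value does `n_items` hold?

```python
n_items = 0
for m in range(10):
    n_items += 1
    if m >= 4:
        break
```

Let's trace through this code step by step.

Initialize: n_items = 0
Entering loop: for m in range(10):
After iteration 1: m = 0, n_items = 1
After iteration 2: m = 1, n_items = 2
After iteration 3: m = 2, n_items = 3
After iteration 4: m = 3, n_items = 4
After iteration 5: m = 4, n_items = 5
Loop ends.

Final answer: 5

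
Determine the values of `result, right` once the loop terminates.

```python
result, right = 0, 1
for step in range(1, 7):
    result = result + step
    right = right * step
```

Let's trace through this code step by step.

Initialize: result = 0
Initialize: right = 1
Entering loop: for step in range(1, 7):
After iteration 1: step = 1, result = 1, right = 1
After iteration 2: step = 2, result = 3, right = 2
After iteration 3: step = 3, result = 6, right = 6
After iteration 4: step = 4, result = 10, right = 24
After iteration 5: step = 5, result = 15, right = 120
After iteration 6: step = 6, result = 21, right = 720
Loop ends.

Final answer: 21, 720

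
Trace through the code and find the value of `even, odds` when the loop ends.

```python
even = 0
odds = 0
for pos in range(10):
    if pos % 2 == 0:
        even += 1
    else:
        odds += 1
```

Let's trace through this code step by step.

Initialize: even = 0
Initialize: odds = 0
Entering loop: for pos in range(10):
After iteration 1: pos = 0, even = 1, odds = 0
After iteration 2: pos = 1, even = 1, odds = 1
After iteration 3: pos = 2, even = 2, odds = 1
After iteration 4: pos = 3, even = 2, odds = 2
After iteration 5: pos = 4, even = 3, odds = 2
After iteration 6: pos = 5, even = 3, odds = 3
After iteration 7: pos = 6, even = 4, odds = 3
After iteration 8: pos = 7, even = 4, odds = 4
After iteration 9: pos = 8, even = 5, odds = 4
After iteration 10: pos = 9, even = 5, odds = 5
Loop ends.

Final answer: 5, 5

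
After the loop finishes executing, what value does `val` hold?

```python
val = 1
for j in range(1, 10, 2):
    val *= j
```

Let's trace through this code step by step.

Initialize: val = 1
Entering loop: for j in range(1, 10, 2):
After iteration 1: j = 1, val = 1
After iteration 2: j = 3, val = 3
After iteration 3: j = 5, val = 15
After iteration 4: j = 7, val = 105
After iteration 5: j = 9, val = 945
Loop ends.

Final answer: 945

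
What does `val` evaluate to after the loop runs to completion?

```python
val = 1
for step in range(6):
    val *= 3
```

Let's trace through this code step by step.

Initialize: val = 1
Entering loop: for step in range(6):
After iteration 1: step = 0, val = 3
After iteration 2: step = 1, val = 9
After iteration 3: step = 2, val = 27
After iteration 4: step = 3, val = 81
After iteration 5: step = 4, val = 243
After iteration 6: step = 5, val = 729
Loop ends.

Final answer: 729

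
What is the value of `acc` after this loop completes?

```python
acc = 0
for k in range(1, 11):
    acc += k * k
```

Let's trace through this code step by step.

Initialize: acc = 0
Entering loop: for k in range(1, 11):
After iteration 1: k = 1, acc = 1
After iteration 2: k = 2, acc = 5
After iteration 3: k = 3, acc = 14
After iteration 4: k = 4, acc = 30
After iteration 5: k = 5, acc = 55
After iteration 6: k = 6, acc = 91
After iteration 7: k = 7, acc = 140
After iteration 8: k = 8, acc = 204
After iteration 9: k = 9, acc = 285
After iteration 10: k = 10, acc = 385
Loop ends.

Final answer: 385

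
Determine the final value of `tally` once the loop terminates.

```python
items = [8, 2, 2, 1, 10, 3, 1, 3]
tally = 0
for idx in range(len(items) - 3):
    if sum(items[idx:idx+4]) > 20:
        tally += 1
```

Let's trace through this code step by step.

Initialize: items = [8, 2, 2, 1, 10, 3, 1, 3]
Initialize: tally = 0
Entering loop: for idx in range(len(items) - 3):
After iteration 1: idx = 0, tally = 0
After iteration 2: idx = 1, tally = 0
After iteration 3: idx = 2, tally = 0
After iteration 4: idx = 3, tally = 0
After iteration 5: idx = 4, tally = 0
Loop ends.

Final answer: 0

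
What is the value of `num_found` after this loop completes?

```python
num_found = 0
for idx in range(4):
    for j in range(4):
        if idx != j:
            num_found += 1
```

Let's trace through this code step by step.

Initialize: num_found = 0
Entering loop: for idx in range(4):
After iteration 1: idx = 0, num_found = 3
After iteration 2: idx = 1, num_found = 6
After iteration 3: idx = 2, num_found = 9
After iteration 4: idx = 3, num_found = 12
Loop ends.

Final answer: 12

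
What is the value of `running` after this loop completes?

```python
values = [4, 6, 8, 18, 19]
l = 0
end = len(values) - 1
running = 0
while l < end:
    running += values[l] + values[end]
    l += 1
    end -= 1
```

Let's trace through this code step by step.

Initialize: values = [4, 6, 8, 18, 19]
Initialize: l = 0
Initialize: end = 4
Initialize: running = 0
Entering loop: while l < end:
After iteration 1: l = 1, end = 3, running = 23
After iteration 2: l = 2, end = 2, running = 47
Loop ends.

Final answer: 47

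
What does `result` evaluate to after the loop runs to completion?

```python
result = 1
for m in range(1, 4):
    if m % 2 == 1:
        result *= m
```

Let's trace through this code step by step.

Initialize: result = 1
Entering loop: for m in range(1, 4):
After iteration 1: m = 1, result = 1
After iteration 2: m = 2, result = 1
After iteration 3: m = 3, result = 3
Loop ends.

Final answer: 3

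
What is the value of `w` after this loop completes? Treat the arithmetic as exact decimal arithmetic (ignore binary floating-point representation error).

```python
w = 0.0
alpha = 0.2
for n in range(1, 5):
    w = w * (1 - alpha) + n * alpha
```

Let's trace through this code step by step.

Initialize: w = 0.0
Initialize: alpha = 0.2
Entering loop: for n in range(1, 5):
After iteration 1: n = 1, w = 0.2
After iteration 2: n = 2, w = 0.56
After iteration 3: n = 3, w = 1.048
After iteration 4: n = 4, w = 1.6384
Loop ends.

Final answer: 1.6384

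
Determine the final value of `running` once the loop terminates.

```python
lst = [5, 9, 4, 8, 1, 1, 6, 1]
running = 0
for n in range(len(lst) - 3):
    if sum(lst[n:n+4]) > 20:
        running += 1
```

Let's trace through this code step by step.

Initialize: lst = [5, 9, 4, 8, 1, 1, 6, 1]
Initialize: running = 0
Entering loop: for n in range(len(lst) - 3):
After iteration 1: n = 0, running = 1
After iteration 2: n = 1, running = 2
After iteration 3: n = 2, running = 2
After iteration 4: n = 3, running = 2
After iteration 5: n = 4, running = 2
Loop ends.

Final answer: 2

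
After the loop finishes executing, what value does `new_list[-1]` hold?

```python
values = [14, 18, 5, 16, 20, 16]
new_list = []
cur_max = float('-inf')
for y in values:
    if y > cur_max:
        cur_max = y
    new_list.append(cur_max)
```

Let's trace through this code step by step.

Initialize: values = [14, 18, 5, 16, 20, 16]
Initialize: new_list = []
Initialize: cur_max = -inf
Entering loop: for y in values:
After iteration 1: y = 14, new_list = [14], cur_max = 14
After iteration 2: y = 18, new_list = [14, 18], cur_max = 18
After iteration 3: y = 5, new_list = [14, 18, 18], cur_max = 18
After iteration 4: y = 16, new_list = [14, 18, 18, 18], cur_max = 18
After iteration 5: y = 20, new_list = [14, 18, 18, 18, 20], cur_max = 20
After iteration 6: y = 16, new_list = [14, 18, 18, 18, 20, 20], cur_max = 20
Loop ends.
new_list[-1] = 20

Final answer: 20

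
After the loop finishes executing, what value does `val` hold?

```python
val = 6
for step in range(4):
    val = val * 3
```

Let's trace through this code step by step.

Initialize: val = 6
Entering loop: for step in range(4):
After iteration 1: step = 0, val = 18
After iteration 2: step = 1, val = 54
After iteration 3: step = 2, val = 162
After iteration 4: step = 3, val = 486
Loop ends.

Final answer: 486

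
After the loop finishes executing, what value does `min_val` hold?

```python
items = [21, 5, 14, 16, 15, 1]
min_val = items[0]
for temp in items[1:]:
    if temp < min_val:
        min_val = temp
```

Let's trace through this code step by step.

Initialize: items = [21, 5, 14, 16, 15, 1]
Initialize: min_val = 21
Entering loop: for temp in items[1:]:
After iteration 1: temp = 5, min_val = 5
After iteration 2: temp = 14, min_val = 5
After iteration 3: temp = 16, min_val = 5
After iteration 4: temp = 15, min_val = 5
After iteration 5: temp = 1, min_val = 1
Loop ends.

Final answer: 1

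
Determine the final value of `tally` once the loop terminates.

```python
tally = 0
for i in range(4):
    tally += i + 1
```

Let's trace through this code step by step.

Initialize: tally = 0
Entering loop: for i in range(4):
After iteration 1: i = 0, tally = 1
After iteration 2: i = 1, tally = 3
After iteration 3: i = 2, tally = 6
After iteration 4: i = 3, tally = 10
Loop ends.

Final answer: 10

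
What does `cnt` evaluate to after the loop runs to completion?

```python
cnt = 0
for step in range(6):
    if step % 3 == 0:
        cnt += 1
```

Let's trace through this code step by step.

Initialize: cnt = 0
Entering loop: for step in range(6):
After iteration 1: step = 0, cnt = 1
After iteration 2: step = 1, cnt = 1
After iteration 3: step = 2, cnt = 1
After iteration 4: step = 3, cnt = 2
After iteration 5: step = 4, cnt = 2
After iteration 6: step = 5, cnt = 2
Loop ends.

Final answer: 2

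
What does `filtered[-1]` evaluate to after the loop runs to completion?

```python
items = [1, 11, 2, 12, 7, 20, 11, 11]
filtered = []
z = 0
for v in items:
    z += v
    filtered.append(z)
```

Let's trace through this code step by step.

Initialize: items = [1, 11, 2, 12, 7, 20, 11, 11]
Initialize: filtered = []
Initialize: z = 0
Entering loop: for v in items:
After iteration 1: v = 1, filtered = [1], z = 1
After iteration 2: v = 11, filtered = [1, 12], z = 12
After iteration 3: v = 2, filtered = [1, 12, 14], z = 14
After iteration 4: v = 12, filtered = [1, 12, 14, 26], z = 26
After iteration 5: v = 7, filtered = [1, 12, 14, 26, 33], z = 33
After iteration 6: v = 20, filtered = [1, 12, 14, 26, 33, 53], z = 53
After iteration 7: v = 11, filtered = [1, 12, 14, 26, 33, 53, 64], z = 64
After iteration 8: v = 11, filtered = [1, 12, 14, 26, 33, 53, 64, 75], z = 75
Loop ends.
filtered[-1] = 75

Final answer: 75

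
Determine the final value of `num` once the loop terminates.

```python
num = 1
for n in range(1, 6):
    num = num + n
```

Let's trace through this code step by step.

Initialize: num = 1
Entering loop: for n in range(1, 6):
After iteration 1: n = 1, num = 2
After iteration 2: n = 2, num = 4
After iteration 3: n = 3, num = 7
After iteration 4: n = 4, num = 11
After iteration 5: n = 5, num = 16
Loop ends.

Final answer: 16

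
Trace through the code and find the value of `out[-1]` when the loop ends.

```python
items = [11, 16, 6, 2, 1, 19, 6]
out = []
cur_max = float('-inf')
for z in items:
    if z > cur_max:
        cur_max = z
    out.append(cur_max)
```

Let's trace through this code step by step.

Initialize: items = [11, 16, 6, 2, 1, 19, 6]
Initialize: out = []
Initialize: cur_max = -inf
Entering loop: for z in items:
After iteration 1: z = 11, out = [11], cur_max = 11
After iteration 2: z = 16, out = [11, 16], cur_max = 16
After iteration 3: z = 6, out = [11, 16, 16], cur_max = 16
After iteration 4: z = 2, out = [11, 16, 16, 16], cur_max = 16
After iteration 5: z = 1, out = [11, 16, 16, 16, 16], cur_max = 16
After iteration 6: z = 19, out = [11, 16, 16, 16, 16, 19], cur_max = 19
After iteration 7: z = 6, out = [11, 16, 16, 16, 16, 19, 19], cur_max = 19
Loop ends.
out[-1] = 19

Final answer: 19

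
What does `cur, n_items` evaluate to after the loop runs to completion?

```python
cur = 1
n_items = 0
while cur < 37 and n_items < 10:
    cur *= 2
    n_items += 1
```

Let's trace through this code step by step.

Initialize: cur = 1
Initialize: n_items = 0
Entering loop: while cur < 37 and n_items < 10:
After iteration 1: cur = 2, n_items = 1
After iteration 2: cur = 4, n_items = 2
After iteration 3: cur = 8, n_items = 3
After iteration 4: cur = 16, n_items = 4
After iteration 5: cur = 32, n_items = 5
After iteration 6: cur = 64, n_items = 6
Loop ends.

Final answer: 64, 6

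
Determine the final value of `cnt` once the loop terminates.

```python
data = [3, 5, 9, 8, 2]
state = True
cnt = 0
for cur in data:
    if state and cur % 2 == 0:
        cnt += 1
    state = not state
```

Let's trace through this code step by step.

Initialize: data = [3, 5, 9, 8, 2]
Initialize: state = True
Initialize: cnt = 0
Entering loop: for cur in data:
After iteration 1: cur = 3, state = False, cnt = 0
After iteration 2: cur = 5, state = True, cnt = 0
After iteration 3: cur = 9, state = False, cnt = 0
After iteration 4: cur = 8, state = True, cnt = 0
After iteration 5: cur = 2, state = False, cnt = 1
Loop ends.

Final answer: 1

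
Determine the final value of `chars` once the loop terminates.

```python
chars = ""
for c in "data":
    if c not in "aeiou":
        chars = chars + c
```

Let's trace through this code step by step.

Initialize: chars = ''
Entering loop: for c in "data":
After iteration 1: c = 'd', chars = 'd'
After iteration 2: c = 'a', chars = 'd'
After iteration 3: c = 't', chars = 'dt'
After iteration 4: c = 'a', chars = 'dt'
Loop ends.

Final answer: 'dt'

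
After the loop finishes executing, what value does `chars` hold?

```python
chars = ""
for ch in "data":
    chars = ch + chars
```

Let's trace through this code step by step.

Initialize: chars = ''
Entering loop: for ch in "data":
After iteration 1: ch = 'd', chars = 'd'
After iteration 2: ch = 'a', chars = 'ad'
After iteration 3: ch = 't', chars = 'tad'
After iteration 4: ch = 'a', chars = 'atad'
Loop ends.

Final answer: 'atad'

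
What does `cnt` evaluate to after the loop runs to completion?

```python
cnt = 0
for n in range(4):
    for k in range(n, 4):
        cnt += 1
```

Let's trace through this code step by step.

Initialize: cnt = 0
Entering loop: for n in range(4):
After iteration 1: n = 0, cnt = 4
After iteration 2: n = 1, cnt = 7
After iteration 3: n = 2, cnt = 9
After iteration 4: n = 3, cnt = 10
Loop ends.

Final answer: 10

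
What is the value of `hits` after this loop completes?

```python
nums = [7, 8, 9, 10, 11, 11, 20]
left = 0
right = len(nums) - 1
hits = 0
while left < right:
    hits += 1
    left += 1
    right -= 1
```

Let's trace through this code step by step.

Initialize: nums = [7, 8, 9, 10, 11, 11, 20]
Initialize: left = 0
Initialize: right = 6
Initialize: hits = 0
Entering loop: while left < right:
After iteration 1: left = 1, right = 5, hits = 1
After iteration 2: left = 2, right = 4, hits = 2
After iteration 3: left = 3, right = 3, hits = 3
Loop ends.

Final answer: 3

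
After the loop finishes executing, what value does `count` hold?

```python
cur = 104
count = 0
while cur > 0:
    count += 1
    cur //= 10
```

Let's trace through this code step by step.

Initialize: cur = 104
Initialize: count = 0
Entering loop: while cur > 0:
After iteration 1: cur = 10, count = 1
After iteration 2: cur = 1, count = 2
After iteration 3: cur = 0, count = 3
Loop ends.

Final answer: 3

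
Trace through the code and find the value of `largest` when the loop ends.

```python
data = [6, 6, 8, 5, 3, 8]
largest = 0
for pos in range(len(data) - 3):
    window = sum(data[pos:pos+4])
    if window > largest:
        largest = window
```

Let's trace through this code step by step.

Initialize: data = [6, 6, 8, 5, 3, 8]
Initialize: largest = 0
Entering loop: for pos in range(len(data) - 3):
After iteration 1: pos = 0, largest = 25, window = 25
After iteration 2: pos = 1, largest = 25, window = 22
After iteration 3: pos = 2, largest = 25, window = 24
Loop ends.

Final answer: 25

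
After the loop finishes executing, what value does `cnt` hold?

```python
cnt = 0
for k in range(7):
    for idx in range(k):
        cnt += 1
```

Let's trace through this code step by step.

Initialize: cnt = 0
Entering loop: for k in range(7):
After iteration 1: k = 0, cnt = 0
After iteration 2: k = 1, cnt = 1, idx = 0
After iteration 3: k = 2, cnt = 3, idx = 1
After iteration 4: k = 3, cnt = 6, idx = 2
After iteration 5: k = 4, cnt = 10, idx = 3
After iteration 6: k = 5, cnt = 15, idx = 4
After iteration 7: k = 6, cnt = 21, idx = 5
Loop ends.

Final answer: 21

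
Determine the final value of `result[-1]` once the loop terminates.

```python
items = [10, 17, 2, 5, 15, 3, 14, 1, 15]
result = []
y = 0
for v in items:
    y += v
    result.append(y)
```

Let's trace through this code step by step.

Initialize: items = [10, 17, 2, 5, 15, 3, 14, 1, 15]
Initialize: result = []
Initialize: y = 0
Entering loop: for v in items:
After iteration 1: v = 10, result = [10], y = 10
After iteration 2: v = 17, result = [10, 27], y = 27
After iteration 3: v = 2, result = [10, 27, 29], y = 29
After iteration 4: v = 5, result = [10, 27, 29, 34], y = 34
After iteration 5: v = 15, result = [10, 27, 29, 34, 49], y = 49
After iteration 6: v = 3, result = [10, 27, 29, 34, 49, 52], y = 52
After iteration 7: v = 14, result = [10, 27, 29, 34, 49, 52, 66], y = 66
After iteration 8: v = 1, result = [10, 27, 29, 34, 49, 52, 66, 67], y = 67
After iteration 9: v = 15, result = [10, 27, 29, 34, 49, 52, 66, 67, 82], y = 82
Loop ends.
result[-1] = 82

Final answer: 82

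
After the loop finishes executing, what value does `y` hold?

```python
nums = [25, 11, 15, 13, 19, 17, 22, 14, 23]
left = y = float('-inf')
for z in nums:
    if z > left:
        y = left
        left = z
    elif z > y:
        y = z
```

Let's trace through this code step by step.

Initialize: nums = [25, 11, 15, 13, 19, 17, 22, 14, 23]
Initialize: left = -inf
Initialize: y = -inf
Entering loop: for z in nums:
After iteration 1: z = 25, left = 25, y = -inf
After iteration 2: z = 11, left = 25, y = 11
After iteration 3: z = 15, left = 25, y = 15
After iteration 4: z = 13, left = 25, y = 15
After iteration 5: z = 19, left = 25, y = 19
After iteration 6: z = 17, left = 25, y = 19
After iteration 7: z = 22, left = 25, y = 22
After iteration 8: z = 14, left = 25, y = 22
After iteration 9: z = 23, left = 25, y = 23
Loop ends.

Final answer: 23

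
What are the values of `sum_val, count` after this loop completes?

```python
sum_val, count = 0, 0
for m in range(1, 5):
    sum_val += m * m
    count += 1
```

Let's trace through this code step by step.

Initialize: sum_val = 0
Initialize: count = 0
Entering loop: for m in range(1, 5):
After iteration 1: m = 1, sum_val = 1, count = 1
After iteration 2: m = 2, sum_val = 5, count = 2
After iteration 3: m = 3, sum_val = 14, count = 3
After iteration 4: m = 4, sum_val = 30, count = 4
Loop ends.

Final answer: 30, 4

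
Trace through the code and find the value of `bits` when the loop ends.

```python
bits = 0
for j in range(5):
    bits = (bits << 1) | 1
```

Let's trace through this code step by step.

Initialize: bits = 0
Entering loop: for j in range(5):
After iteration 1: j = 0, bits = 1
After iteration 2: j = 1, bits = 3
After iteration 3: j = 2, bits = 7
After iteration 4: j = 3, bits = 15
After iteration 5: j = 4, bits = 31
Loop ends.

Final answer: 31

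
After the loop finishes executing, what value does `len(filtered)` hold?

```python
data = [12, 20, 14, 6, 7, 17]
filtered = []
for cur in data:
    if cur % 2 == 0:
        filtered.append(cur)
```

Let's trace through this code step by step.

Initialize: data = [12, 20, 14, 6, 7, 17]
Initialize: filtered = []
Entering loop: for cur in data:
After iteration 1: cur = 12, filtered = [12]
After iteration 2: cur = 20, filtered = [12, 20]
After iteration 3: cur = 14, filtered = [12, 20, 14]
After iteration 4: cur = 6, filtered = [12, 20, 14, 6]
After iteration 5: cur = 7, filtered = [12, 20, 14, 6]
After iteration 6: cur = 17, filtered = [12, 20, 14, 6]
Loop ends.
len(filtered) = 4

Final answer: 4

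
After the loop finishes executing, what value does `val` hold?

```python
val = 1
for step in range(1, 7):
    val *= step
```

Let's trace through this code step by step.

Initialize: val = 1
Entering loop: for step in range(1, 7):
After iteration 1: step = 1, val = 1
After iteration 2: step = 2, val = 2
After iteration 3: step = 3, val = 6
After iteration 4: step = 4, val = 24
After iteration 5: step = 5, val = 120
After iteration 6: step = 6, val = 720
Loop ends.

Final answer: 720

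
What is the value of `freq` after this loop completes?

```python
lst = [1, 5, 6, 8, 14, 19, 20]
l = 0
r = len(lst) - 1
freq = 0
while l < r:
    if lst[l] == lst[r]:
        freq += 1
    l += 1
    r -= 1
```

Let's trace through this code step by step.

Initialize: lst = [1, 5, 6, 8, 14, 19, 20]
Initialize: l = 0
Initialize: r = 6
Initialize: freq = 0
Entering loop: while l < r:
After iteration 1: l = 1, r = 5, freq = 0
After iteration 2: l = 2, r = 4, freq = 0
After iteration 3: l = 3, r = 3, freq = 0
Loop ends.

Final answer: 0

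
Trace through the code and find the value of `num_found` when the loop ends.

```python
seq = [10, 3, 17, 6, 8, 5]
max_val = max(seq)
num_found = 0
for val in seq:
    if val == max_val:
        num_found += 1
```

Let's trace through this code step by step.

Initialize: seq = [10, 3, 17, 6, 8, 5]
Initialize: max_val = 17
Initialize: num_found = 0
Entering loop: for val in seq:
After iteration 1: val = 10, num_found = 0
After iteration 2: val = 3, num_found = 0
After iteration 3: val = 17, num_found = 1
After iteration 4: val = 6, num_found = 1
After iteration 5: val = 8, num_found = 1
After iteration 6: val = 5, num_found = 1
Loop ends.

Final answer: 1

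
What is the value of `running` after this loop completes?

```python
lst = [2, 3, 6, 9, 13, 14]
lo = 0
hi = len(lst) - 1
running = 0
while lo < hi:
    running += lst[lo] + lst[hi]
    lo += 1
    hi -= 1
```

Let's trace through this code step by step.

Initialize: lst = [2, 3, 6, 9, 13, 14]
Initialize: lo = 0
Initialize: hi = 5
Initialize: running = 0
Entering loop: while lo < hi:
After iteration 1: lo = 1, hi = 4, running = 16
After iteration 2: lo = 2, hi = 3, running = 32
After iteration 3: lo = 3, hi = 2, running = 47
Loop ends.

Final answer: 47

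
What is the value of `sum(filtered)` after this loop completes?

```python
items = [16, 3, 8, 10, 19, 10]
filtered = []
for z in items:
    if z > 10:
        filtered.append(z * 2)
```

Let's trace through this code step by step.

Initialize: items = [16, 3, 8, 10, 19, 10]
Initialize: filtered = []
Entering loop: for z in items:
After iteration 1: z = 16, filtered = [32]
After iteration 2: z = 3, filtered = [32]
After iteration 3: z = 8, filtered = [32]
After iteration 4: z = 10, filtered = [32]
After iteration 5: z = 19, filtered = [32, 38]
After iteration 6: z = 10, filtered = [32, 38]
Loop ends.
sum(filtered) = 70

Final answer: 70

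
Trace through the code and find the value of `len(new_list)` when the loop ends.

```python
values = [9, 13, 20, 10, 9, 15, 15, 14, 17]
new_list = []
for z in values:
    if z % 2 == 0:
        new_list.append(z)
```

Let's trace through this code step by step.

Initialize: values = [9, 13, 20, 10, 9, 15, 15, 14, 17]
Initialize: new_list = []
Entering loop: for z in values:
After iteration 1: z = 9, new_list = []
After iteration 2: z = 13, new_list = []
After iteration 3: z = 20, new_list = [20]
After iteration 4: z = 10, new_list = [20, 10]
After iteration 5: z = 9, new_list = [20, 10]
After iteration 6: z = 15, new_list = [20, 10]
After iteration 7: z = 15, new_list = [20, 10]
After iteration 8: z = 14, new_list = [20, 10, 14]
After iteration 9: z = 17, new_list = [20, 10, 14]
Loop ends.
len(new_list) = 3

Final answer: 3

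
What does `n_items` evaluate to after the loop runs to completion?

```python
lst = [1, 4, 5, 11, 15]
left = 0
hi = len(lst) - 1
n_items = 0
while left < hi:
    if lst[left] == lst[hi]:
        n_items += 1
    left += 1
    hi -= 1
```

Let's trace through this code step by step.

Initialize: lst = [1, 4, 5, 11, 15]
Initialize: left = 0
Initialize: hi = 4
Initialize: n_items = 0
Entering loop: while left < hi:
After iteration 1: left = 1, hi = 3, n_items = 0
After iteration 2: left = 2, hi = 2, n_items = 0
Loop ends.

Final answer: 0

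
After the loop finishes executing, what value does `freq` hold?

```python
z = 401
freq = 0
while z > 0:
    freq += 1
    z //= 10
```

Let's trace through this code step by step.

Initialize: z = 401
Initialize: freq = 0
Entering loop: while z > 0:
After iteration 1: z = 40, freq = 1
After iteration 2: z = 4, freq = 2
After iteration 3: z = 0, freq = 3
Loop ends.

Final answer: 3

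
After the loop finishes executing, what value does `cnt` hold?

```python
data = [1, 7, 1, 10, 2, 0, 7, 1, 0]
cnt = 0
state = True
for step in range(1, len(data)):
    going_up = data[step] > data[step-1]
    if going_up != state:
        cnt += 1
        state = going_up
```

Let's trace through this code step by step.

Initialize: data = [1, 7, 1, 10, 2, 0, 7, 1, 0]
Initialize: cnt = 0
Initialize: state = True
Entering loop: for step in range(1, len(data)):
After iteration 1: step = 1, cnt = 0, state = True, going_up = True
After iteration 2: step = 2, cnt = 1, state = False, going_up = False
After iteration 3: step = 3, cnt = 2, state = True, going_up = True
After iteration 4: step = 4, cnt = 3, state = False, going_up = False
After iteration 5: step = 5, cnt = 3, state = False, going_up = False
After iteration 6: step = 6, cnt = 4, state = True, going_up = True
After iteration 7: step = 7, cnt = 5, state = False, going_up = False
After iteration 8: step = 8, cnt = 5, state = False, going_up = False
Loop ends.

Final answer: 5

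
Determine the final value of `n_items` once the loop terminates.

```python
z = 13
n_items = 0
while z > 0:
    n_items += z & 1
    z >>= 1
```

Let's trace through this code step by step.

Initialize: z = 13
Initialize: n_items = 0
Entering loop: while z > 0:
After iteration 1: z = 6, n_items = 1
After iteration 2: z = 3, n_items = 1
After iteration 3: z = 1, n_items = 2
After iteration 4: z = 0, n_items = 3
Loop ends.

Final answer: 3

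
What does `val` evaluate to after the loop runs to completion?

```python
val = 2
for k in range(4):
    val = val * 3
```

Let's trace through this code step by step.

Initialize: val = 2
Entering loop: for k in range(4):
After iteration 1: k = 0, val = 6
After iteration 2: k = 1, val = 18
After iteration 3: k = 2, val = 54
After iteration 4: k = 3, val = 162
Loop ends.

Final answer: 162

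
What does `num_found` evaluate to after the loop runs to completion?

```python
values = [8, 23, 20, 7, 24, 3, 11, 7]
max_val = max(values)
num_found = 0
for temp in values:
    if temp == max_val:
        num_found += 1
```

Let's trace through this code step by step.

Initialize: values = [8, 23, 20, 7, 24, 3, 11, 7]
Initialize: max_val = 24
Initialize: num_found = 0
Entering loop: for temp in values:
After iteration 1: temp = 8, num_found = 0
After iteration 2: temp = 23, num_found = 0
After iteration 3: temp = 20, num_found = 0
After iteration 4: temp = 7, num_found = 0
After iteration 5: temp = 24, num_found = 1
After iteration 6: temp = 3, num_found = 1
After iteration 7: temp = 11, num_found = 1
After iteration 8: temp = 7, num_found = 1
Loop ends.

Final answer: 1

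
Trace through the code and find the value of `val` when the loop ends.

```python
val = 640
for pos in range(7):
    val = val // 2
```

Let's trace through this code step by step.

Initialize: val = 640
Entering loop: for pos in range(7):
After iteration 1: pos = 0, val = 320
After iteration 2: pos = 1, val = 160
After iteration 3: pos = 2, val = 80
After iteration 4: pos = 3, val = 40
After iteration 5: pos = 4, val = 20
After iteration 6: pos = 5, val = 10
After iteration 7: pos = 6, val = 5
Loop ends.

Final answer: 5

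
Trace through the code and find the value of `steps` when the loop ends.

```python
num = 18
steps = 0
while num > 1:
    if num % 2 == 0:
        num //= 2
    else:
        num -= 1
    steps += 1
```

Let's trace through this code step by step.

Initialize: num = 18
Initialize: steps = 0
Entering loop: while num > 1:
After iteration 1: num = 9, steps = 1
After iteration 2: num = 8, steps = 2
After iteration 3: num = 4, steps = 3
After iteration 4: num = 2, steps = 4
After iteration 5: num = 1, steps = 5
Loop ends.

Final answer: 5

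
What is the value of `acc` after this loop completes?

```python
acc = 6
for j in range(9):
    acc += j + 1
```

Let's trace through this code step by step.

Initialize: acc = 6
Entering loop: for j in range(9):
After iteration 1: j = 0, acc = 7
After iteration 2: j = 1, acc = 9
After iteration 3: j = 2, acc = 12
After iteration 4: j = 3, acc = 16
After iteration 5: j = 4, acc = 21
After iteration 6: j = 5, acc = 27
After iteration 7: j = 6, acc = 34
After iteration 8: j = 7, acc = 42
After iteration 9: j = 8, acc = 51
Loop ends.

Final answer: 51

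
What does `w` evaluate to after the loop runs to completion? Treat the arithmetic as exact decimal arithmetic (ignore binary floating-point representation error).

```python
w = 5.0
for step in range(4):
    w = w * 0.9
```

Let's trace through this code step by step.

Initialize: w = 5.0
Entering loop: for step in range(4):
After iteration 1: step = 0, w = 4.5
After iteration 2: step = 1, w = 4.05
After iteration 3: step = 2, w = 3.645
After iteration 4: step = 3, w = 3.2805
Loop ends.

Final answer: 3.2805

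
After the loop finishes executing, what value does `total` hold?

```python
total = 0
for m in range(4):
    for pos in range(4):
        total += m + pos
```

Let's trace through this code step by step.

Initialize: total = 0
Entering loop: for m in range(4):
After iteration 1: m = 0, total = 6
After iteration 2: m = 1, total = 16
After iteration 3: m = 2, total = 30
After iteration 4: m = 3, total = 48
Loop ends.

Final answer: 48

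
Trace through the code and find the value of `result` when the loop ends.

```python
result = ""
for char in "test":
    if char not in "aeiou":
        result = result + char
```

Let's trace through this code step by step.

Initialize: result = ''
Entering loop: for char in "test":
After iteration 1: char = 't', result = 't'
After iteration 2: char = 'e', result = 't'
After iteration 3: char = 's', result = 'ts'
After iteration 4: char = 't', result = 'tst'
Loop ends.

Final answer: 'tst'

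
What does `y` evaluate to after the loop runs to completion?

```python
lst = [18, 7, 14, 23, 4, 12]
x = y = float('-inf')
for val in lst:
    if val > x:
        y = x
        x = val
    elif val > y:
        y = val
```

Let's trace through this code step by step.

Initialize: lst = [18, 7, 14, 23, 4, 12]
Initialize: x = -inf
Initialize: y = -inf
Entering loop: for val in lst:
After iteration 1: val = 18, x = 18, y = -inf
After iteration 2: val = 7, x = 18, y = 7
After iteration 3: val = 14, x = 18, y = 14
After iteration 4: val = 23, x = 23, y = 18
After iteration 5: val = 4, x = 23, y = 18
After iteration 6: val = 12, x = 23, y = 18
Loop ends.

Final answer: 18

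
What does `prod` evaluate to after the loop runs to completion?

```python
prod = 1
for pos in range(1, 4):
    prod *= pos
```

Let's trace through this code step by step.

Initialize: prod = 1
Entering loop: for pos in range(1, 4):
After iteration 1: pos = 1, prod = 1
After iteration 2: pos = 2, prod = 2
After iteration 3: pos = 3, prod = 6
Loop ends.

Final answer: 6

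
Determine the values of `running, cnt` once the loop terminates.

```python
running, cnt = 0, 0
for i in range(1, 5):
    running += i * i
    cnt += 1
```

Let's trace through this code step by step.

Initialize: running = 0
Initialize: cnt = 0
Entering loop: for i in range(1, 5):
After iteration 1: i = 1, running = 1, cnt = 1
After iteration 2: i = 2, running = 5, cnt = 2
After iteration 3: i = 3, running = 14, cnt = 3
After iteration 4: i = 4, running = 30, cnt = 4
Loop ends.

Final answer: 30, 4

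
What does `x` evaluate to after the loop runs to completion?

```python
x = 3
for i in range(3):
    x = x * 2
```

Let's trace through this code step by step.

Initialize: x = 3
Entering loop: for i in range(3):
After iteration 1: i = 0, x = 6
After iteration 2: i = 1, x = 12
After iteration 3: i = 2, x = 24
Loop ends.

Final answer: 24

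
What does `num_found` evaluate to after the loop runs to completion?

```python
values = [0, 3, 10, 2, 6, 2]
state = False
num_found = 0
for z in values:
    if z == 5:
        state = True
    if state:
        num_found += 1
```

Let's trace through this code step by step.

Initialize: values = [0, 3, 10, 2, 6, 2]
Initialize: state = False
Initialize: num_found = 0
Entering loop: for z in values:
After iteration 1: z = 0, num_found = 0
After iteration 2: z = 3, num_found = 0
After iteration 3: z = 10, num_found = 0
After iteration 4: z = 2, num_found = 0
After iteration 5: z = 6, num_found = 0
After iteration 6: z = 2, num_found = 0
Loop ends.

Final answer: 0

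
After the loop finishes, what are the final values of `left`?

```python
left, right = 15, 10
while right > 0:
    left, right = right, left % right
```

Let's trace through this code step by step.

Initialize: left = 15
Initialize: right = 10
Entering loop: while right > 0:
After iteration 1: left = 10, right = 5
After iteration 2: left = 5, right = 0
Loop ends.

Final answer: 5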